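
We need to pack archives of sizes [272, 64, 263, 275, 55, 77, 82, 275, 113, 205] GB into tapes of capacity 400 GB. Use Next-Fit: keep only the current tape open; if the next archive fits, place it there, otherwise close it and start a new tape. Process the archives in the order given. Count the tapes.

Put 272 GB in tape 1; 128 GB remain.
Put 64 GB in tape 1; 64 GB remain.
Put 263 GB in tape 2; 137 GB remain.
Put 275 GB in tape 3; 125 GB remain.
Put 55 GB in tape 3; 70 GB remain.
Put 77 GB in tape 4; 323 GB remain.
Put 82 GB in tape 4; 241 GB remain.
Put 275 GB in tape 5; 125 GB remain.
Put 113 GB in tape 5; 12 GB remain.
Put 205 GB in tape 6; 195 GB remain.
Final tapes: [272,64] [263] [275,55] [77,82] [275,113] [205].

6 tapes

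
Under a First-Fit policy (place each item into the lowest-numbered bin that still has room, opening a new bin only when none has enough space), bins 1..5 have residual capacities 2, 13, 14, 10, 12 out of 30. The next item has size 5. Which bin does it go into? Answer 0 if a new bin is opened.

Bins with room: bin 2 (13), bin 3 (14), bin 4 (10), bin 5 (12).
The first with room is bin 2.

2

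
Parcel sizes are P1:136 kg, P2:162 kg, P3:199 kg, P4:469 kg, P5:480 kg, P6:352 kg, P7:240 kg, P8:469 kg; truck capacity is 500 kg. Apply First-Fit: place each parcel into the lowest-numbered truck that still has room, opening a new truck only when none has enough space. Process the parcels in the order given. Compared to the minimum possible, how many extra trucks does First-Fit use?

First-Fit: [136,162,199] [469] [480] [352] [240] [469] → 6 trucks.
Total size 2507 kg; any packing needs at least ⌈2507/500⌉ = 6 trucks.
So 6 is already optimal.

0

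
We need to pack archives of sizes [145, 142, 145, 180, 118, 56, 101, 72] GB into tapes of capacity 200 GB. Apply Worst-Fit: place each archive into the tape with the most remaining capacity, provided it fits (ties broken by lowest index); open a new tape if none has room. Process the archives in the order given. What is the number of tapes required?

Put 145 GB in tape 1; 55 GB remain.
Put 142 GB in tape 2; 58 GB remain.
Put 145 GB in tape 3; 55 GB remain.
Put 180 GB in tape 4; 20 GB remain.
Put 118 GB in tape 5; 82 GB remain.
Put 56 GB in tape 5; 26 GB remain.
Put 101 GB in tape 6; 99 GB remain.
Put 72 GB in tape 6; 27 GB remain.
Final tapes: [145] [142] [145] [180] [118,56] [101,72].

6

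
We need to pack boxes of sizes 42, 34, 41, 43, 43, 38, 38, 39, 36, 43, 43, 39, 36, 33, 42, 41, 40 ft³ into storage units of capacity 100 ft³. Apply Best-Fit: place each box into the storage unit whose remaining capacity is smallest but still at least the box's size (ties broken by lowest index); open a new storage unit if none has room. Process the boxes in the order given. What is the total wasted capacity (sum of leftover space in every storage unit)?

Put 42 ft³ in storage unit 1; 58 ft³ remain.
Put 34 ft³ in storage unit 1; 24 ft³ remain.
Put 41 ft³ in storage unit 2; 59 ft³ remain.
Put 43 ft³ in storage unit 2; 16 ft³ remain.
Put 43 ft³ in storage unit 3; 57 ft³ remain.
Put 38 ft³ in storage unit 3; 19 ft³ remain.
Put 38 ft³ in storage unit 4; 62 ft³ remain.
Put 39 ft³ in storage unit 4; 23 ft³ remain.
Put 36 ft³ in storage unit 5; 64 ft³ remain.
Put 43 ft³ in storage unit 5; 21 ft³ remain.
Put 43 ft³ in storage unit 6; 57 ft³ remain.
Put 39 ft³ in storage unit 6; 18 ft³ remain.
Put 36 ft³ in storage unit 7; 64 ft³ remain.
Put 33 ft³ in storage unit 7; 31 ft³ remain.
Put 42 ft³ in storage unit 8; 58 ft³ remain.
Put 41 ft³ in storage unit 8; 17 ft³ remain.
Put 40 ft³ in storage unit 9; 60 ft³ remain.
9 storage units × 100 ft³ = 900 ft³; used 671 ft³; unused 229 ft³.

229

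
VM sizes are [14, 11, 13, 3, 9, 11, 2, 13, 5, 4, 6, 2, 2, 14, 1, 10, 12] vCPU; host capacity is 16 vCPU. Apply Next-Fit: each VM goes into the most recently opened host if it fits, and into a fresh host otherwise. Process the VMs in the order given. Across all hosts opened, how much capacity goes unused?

14 vCPU → host 1 (remaining 2 vCPU)
11 vCPU → host 2 (remaining 5 vCPU)
13 vCPU → host 3 (remaining 3 vCPU)
3 vCPU → host 3 (remaining 0 vCPU)
9 vCPU → host 4 (remaining 7 vCPU)
11 vCPU → host 5 (remaining 5 vCPU)
2 vCPU → host 5 (remaining 3 vCPU)
13 vCPU → host 6 (remaining 3 vCPU)
5 vCPU → host 7 (remaining 11 vCPU)
4 vCPU → host 7 (remaining 7 vCPU)
6 vCPU → host 7 (remaining 1 vCPU)
2 vCPU → host 8 (remaining 14 vCPU)
2 vCPU → host 8 (remaining 12 vCPU)
14 vCPU → host 9 (remaining 2 vCPU)
1 vCPU → host 9 (remaining 1 vCPU)
10 vCPU → host 10 (remaining 6 vCPU)
12 vCPU → host 11 (remaining 4 vCPU)
11 hosts × 16 vCPU = 176 vCPU; used 132 vCPU; unused 44 vCPU.

44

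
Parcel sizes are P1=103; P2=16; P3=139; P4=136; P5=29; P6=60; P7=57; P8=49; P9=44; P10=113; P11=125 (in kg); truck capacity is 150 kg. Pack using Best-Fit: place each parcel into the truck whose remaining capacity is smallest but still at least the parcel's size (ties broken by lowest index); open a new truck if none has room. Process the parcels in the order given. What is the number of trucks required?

7 trucks

Put P1 (103 kg) in truck 1; 47 kg remain.
Put P2 (16 kg) in truck 1; 31 kg remain.
Put P3 (139 kg) in truck 2; 11 kg remain.
Put P4 (136 kg) in truck 3; 14 kg remain.
Put P5 (29 kg) in truck 1; 2 kg remain.
Put P6 (60 kg) in truck 4; 90 kg remain.
Put P7 (57 kg) in truck 4; 33 kg remain.
Put P8 (49 kg) in truck 5; 101 kg remain.
Put P9 (44 kg) in truck 5; 57 kg remain.
Put P10 (113 kg) in truck 6; 37 kg remain.
Put P11 (125 kg) in truck 7; 25 kg remain.
Final trucks: [103,16,29] [139] [136] [60,57] [49,44] [113] [125].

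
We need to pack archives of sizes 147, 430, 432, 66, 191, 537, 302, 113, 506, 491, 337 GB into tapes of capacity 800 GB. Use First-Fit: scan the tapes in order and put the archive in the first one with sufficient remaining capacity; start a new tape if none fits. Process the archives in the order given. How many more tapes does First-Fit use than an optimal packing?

First-Fit: [147,430,66,113] [432,191] [537] [302,491] [506] [337] → 6 tapes.
Total size 3552 GB; any packing needs at least ⌈3552/800⌉ = 5 tapes.
An optimal packing achieves that bound: [537,191,66] [506,147,113] [491,302] [432,337] [430] → 5 tapes.
Excess: 6 − 5 = 1.

1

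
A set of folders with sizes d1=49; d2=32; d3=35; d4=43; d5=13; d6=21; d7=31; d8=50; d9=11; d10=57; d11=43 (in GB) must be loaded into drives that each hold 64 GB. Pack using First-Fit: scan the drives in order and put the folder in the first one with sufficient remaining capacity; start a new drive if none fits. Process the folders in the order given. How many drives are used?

Put d1 (49 GB) in drive 1; 15 GB remain.
Put d2 (32 GB) in drive 2; 32 GB remain.
Put d3 (35 GB) in drive 3; 29 GB remain.
Put d4 (43 GB) in drive 4; 21 GB remain.
Put d5 (13 GB) in drive 1; 2 GB remain.
Put d6 (21 GB) in drive 2; 11 GB remain.
Put d7 (31 GB) in drive 5; 33 GB remain.
Put d8 (50 GB) in drive 6; 14 GB remain.
Put d9 (11 GB) in drive 2; 0 GB remain.
Put d10 (57 GB) in drive 7; 7 GB remain.
Put d11 (43 GB) in drive 8; 21 GB remain.
Final drives: [49,13] [32,21,11] [35] [43] [31] [50] [57] [43].

8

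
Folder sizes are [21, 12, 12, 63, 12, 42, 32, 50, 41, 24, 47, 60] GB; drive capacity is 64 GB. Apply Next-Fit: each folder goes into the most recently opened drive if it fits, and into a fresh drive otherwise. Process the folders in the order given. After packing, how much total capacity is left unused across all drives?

160

21 GB → drive 1 (remaining 43 GB)
12 GB → drive 1 (remaining 31 GB)
12 GB → drive 1 (remaining 19 GB)
63 GB → drive 2 (remaining 1 GB)
12 GB → drive 3 (remaining 52 GB)
42 GB → drive 3 (remaining 10 GB)
32 GB → drive 4 (remaining 32 GB)
50 GB → drive 5 (remaining 14 GB)
41 GB → drive 6 (remaining 23 GB)
24 GB → drive 7 (remaining 40 GB)
47 GB → drive 8 (remaining 17 GB)
60 GB → drive 9 (remaining 4 GB)
9 drives × 64 GB = 576 GB; used 416 GB; unused 160 GB.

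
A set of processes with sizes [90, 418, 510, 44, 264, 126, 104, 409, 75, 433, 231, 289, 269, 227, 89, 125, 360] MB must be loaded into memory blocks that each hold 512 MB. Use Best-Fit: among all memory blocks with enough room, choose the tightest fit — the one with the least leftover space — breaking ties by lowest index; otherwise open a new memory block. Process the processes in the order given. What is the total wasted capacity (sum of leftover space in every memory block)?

memory block 1: place 90 MB, 422 MB left
memory block 1: place 418 MB, 4 MB left
memory block 2: place 510 MB, 2 MB left
memory block 3: place 44 MB, 468 MB left
memory block 3: place 264 MB, 204 MB left
memory block 3: place 126 MB, 78 MB left
memory block 4: place 104 MB, 408 MB left
memory block 5: place 409 MB, 103 MB left
memory block 3: place 75 MB, 3 MB left
memory block 6: place 433 MB, 79 MB left
memory block 4: place 231 MB, 177 MB left
memory block 7: place 289 MB, 223 MB left
memory block 8: place 269 MB, 243 MB left
memory block 8: place 227 MB, 16 MB left
memory block 5: place 89 MB, 14 MB left
memory block 4: place 125 MB, 52 MB left
memory block 9: place 360 MB, 152 MB left
9 memory blocks × 512 MB = 4608 MB; used 4063 MB; unused 545 MB.

545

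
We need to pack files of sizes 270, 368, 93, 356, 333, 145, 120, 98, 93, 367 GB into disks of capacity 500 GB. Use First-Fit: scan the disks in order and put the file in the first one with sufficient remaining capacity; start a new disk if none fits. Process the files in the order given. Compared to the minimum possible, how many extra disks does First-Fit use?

0

First-Fit: [270,93,120] [368,98] [356,93] [333,145] [367] → 5 disks.
Total size 2243 GB; any packing needs at least ⌈2243/500⌉ = 5 disks.
So 5 is already optimal.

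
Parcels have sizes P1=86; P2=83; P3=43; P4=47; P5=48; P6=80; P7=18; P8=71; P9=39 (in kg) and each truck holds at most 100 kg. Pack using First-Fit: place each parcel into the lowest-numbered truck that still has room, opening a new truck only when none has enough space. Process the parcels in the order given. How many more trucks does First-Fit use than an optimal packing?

1

First-Fit: [86] [83] [43,47] [48,18] [80] [71] [39] → 7 trucks.
Total size 515 kg; any packing needs at least ⌈515/100⌉ = 6 trucks.
An optimal packing achieves that bound: [86] [83] [80,18] [71] [48,47] [43,39] → 6 trucks.
Excess: 7 − 6 = 1.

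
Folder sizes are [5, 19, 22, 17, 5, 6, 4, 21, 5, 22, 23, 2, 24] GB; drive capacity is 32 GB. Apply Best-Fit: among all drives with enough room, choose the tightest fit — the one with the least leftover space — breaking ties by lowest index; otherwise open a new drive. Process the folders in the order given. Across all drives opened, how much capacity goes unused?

Put 5 GB in drive 1; 27 GB remain.
Put 19 GB in drive 1; 8 GB remain.
Put 22 GB in drive 2; 10 GB remain.
Put 17 GB in drive 3; 15 GB remain.
Put 5 GB in drive 1; 3 GB remain.
Put 6 GB in drive 2; 4 GB remain.
Put 4 GB in drive 2; 0 GB remain.
Put 21 GB in drive 4; 11 GB remain.
Put 5 GB in drive 4; 6 GB remain.
Put 22 GB in drive 5; 10 GB remain.
Put 23 GB in drive 6; 9 GB remain.
Put 2 GB in drive 1; 1 GB remain.
Put 24 GB in drive 7; 8 GB remain.
7 drives × 32 GB = 224 GB; used 175 GB; unused 49 GB.

49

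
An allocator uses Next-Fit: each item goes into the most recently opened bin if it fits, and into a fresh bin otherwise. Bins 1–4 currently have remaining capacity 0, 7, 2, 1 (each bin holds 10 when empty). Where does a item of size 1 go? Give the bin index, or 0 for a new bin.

Next-Fit only looks at bin 4, which has 1 free.
1 fits there.

4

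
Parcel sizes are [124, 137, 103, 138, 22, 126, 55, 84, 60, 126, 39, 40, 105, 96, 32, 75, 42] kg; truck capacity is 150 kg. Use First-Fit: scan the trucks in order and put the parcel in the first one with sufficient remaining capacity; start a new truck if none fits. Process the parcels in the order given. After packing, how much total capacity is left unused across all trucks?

truck 1: place 124 kg, 26 kg left
truck 2: place 137 kg, 13 kg left
truck 3: place 103 kg, 47 kg left
truck 4: place 138 kg, 12 kg left
truck 1: place 22 kg, 4 kg left
truck 5: place 126 kg, 24 kg left
truck 6: place 55 kg, 95 kg left
truck 6: place 84 kg, 11 kg left
truck 7: place 60 kg, 90 kg left
truck 8: place 126 kg, 24 kg left
truck 3: place 39 kg, 8 kg left
truck 7: place 40 kg, 50 kg left
truck 9: place 105 kg, 45 kg left
truck 10: place 96 kg, 54 kg left
truck 7: place 32 kg, 18 kg left
truck 11: place 75 kg, 75 kg left
truck 9: place 42 kg, 3 kg left
11 trucks × 150 kg = 1650 kg; used 1404 kg; unused 246 kg.

246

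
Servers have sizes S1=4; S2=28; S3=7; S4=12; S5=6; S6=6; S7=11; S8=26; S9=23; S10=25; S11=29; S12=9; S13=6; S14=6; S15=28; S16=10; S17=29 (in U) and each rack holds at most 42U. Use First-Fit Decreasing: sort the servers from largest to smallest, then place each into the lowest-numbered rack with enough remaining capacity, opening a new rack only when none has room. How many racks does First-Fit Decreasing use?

7

Sorted descending: 29, 29, 28, 28, 26, 25, 23, 12, 11, 10, 9, 7, 6, 6, 6, 6, 4.
rack 1: place 29U, 13U left
rack 2: place 29U, 13U left
rack 3: place 28U, 14U left
rack 4: place 28U, 14U left
rack 5: place 26U, 16U left
rack 6: place 25U, 17U left
rack 7: place 23U, 19U left
rack 1: place 12U, 1U left
rack 2: place 11U, 2U left
rack 3: place 10U, 4U left
rack 4: place 9U, 5U left
rack 5: place 7U, 9U left
rack 5: place 6U, 3U left
rack 6: place 6U, 11U left
rack 6: place 6U, 5U left
rack 7: place 6U, 13U left
rack 3: place 4U, 0U left
Final racks: [29,12] [29,11] [28,10,4] [28,9] [26,7,6] [25,6,6] [23,6].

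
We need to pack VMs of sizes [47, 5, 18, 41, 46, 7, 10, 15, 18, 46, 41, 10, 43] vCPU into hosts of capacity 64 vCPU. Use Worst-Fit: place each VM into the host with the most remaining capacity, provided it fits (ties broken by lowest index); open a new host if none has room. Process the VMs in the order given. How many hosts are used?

Put 47 vCPU in host 1; 17 vCPU remain.
Put 5 vCPU in host 1; 12 vCPU remain.
Put 18 vCPU in host 2; 46 vCPU remain.
Put 41 vCPU in host 2; 5 vCPU remain.
Put 46 vCPU in host 3; 18 vCPU remain.
Put 7 vCPU in host 3; 11 vCPU remain.
Put 10 vCPU in host 1; 2 vCPU remain.
Put 15 vCPU in host 4; 49 vCPU remain.
Put 18 vCPU in host 4; 31 vCPU remain.
Put 46 vCPU in host 5; 18 vCPU remain.
Put 41 vCPU in host 6; 23 vCPU remain.
Put 10 vCPU in host 4; 21 vCPU remain.
Put 43 vCPU in host 7; 21 vCPU remain.
Final hosts: [47,5,10] [18,41] [46,7] [15,18,10] [46] [41] [43].

7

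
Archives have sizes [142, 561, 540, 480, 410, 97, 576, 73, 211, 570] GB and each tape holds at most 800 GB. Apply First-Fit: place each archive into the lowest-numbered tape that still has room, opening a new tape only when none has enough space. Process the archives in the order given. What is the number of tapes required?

6

tape 1: place 142 GB, 658 GB left
tape 1: place 561 GB, 97 GB left
tape 2: place 540 GB, 260 GB left
tape 3: place 480 GB, 320 GB left
tape 4: place 410 GB, 390 GB left
tape 1: place 97 GB, 0 GB left
tape 5: place 576 GB, 224 GB left
tape 2: place 73 GB, 187 GB left
tape 3: place 211 GB, 109 GB left
tape 6: place 570 GB, 230 GB left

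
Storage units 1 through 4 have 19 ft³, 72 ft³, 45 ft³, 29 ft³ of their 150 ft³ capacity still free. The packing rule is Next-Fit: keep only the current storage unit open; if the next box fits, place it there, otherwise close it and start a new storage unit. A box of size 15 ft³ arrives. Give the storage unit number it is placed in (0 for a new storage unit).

Next-Fit only looks at storage unit 4, which has 29 ft³ free.
15 ft³ fits there.

4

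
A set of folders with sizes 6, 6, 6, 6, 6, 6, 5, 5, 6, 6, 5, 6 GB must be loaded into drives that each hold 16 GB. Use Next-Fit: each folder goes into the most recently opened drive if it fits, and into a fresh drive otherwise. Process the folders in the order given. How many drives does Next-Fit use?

6

Put 6 GB in drive 1; 10 GB remain.
Put 6 GB in drive 1; 4 GB remain.
Put 6 GB in drive 2; 10 GB remain.
Put 6 GB in drive 2; 4 GB remain.
Put 6 GB in drive 3; 10 GB remain.
Put 6 GB in drive 3; 4 GB remain.
Put 5 GB in drive 4; 11 GB remain.
Put 5 GB in drive 4; 6 GB remain.
Put 6 GB in drive 4; 0 GB remain.
Put 6 GB in drive 5; 10 GB remain.
Put 5 GB in drive 5; 5 GB remain.
Put 6 GB in drive 6; 10 GB remain.
Final drives: [6,6] [6,6] [6,6] [5,5,6] [6,5] [6].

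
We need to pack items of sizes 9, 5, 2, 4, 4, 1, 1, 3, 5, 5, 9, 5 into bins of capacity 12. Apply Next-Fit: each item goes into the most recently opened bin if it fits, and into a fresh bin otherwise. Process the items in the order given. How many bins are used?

Put 9 in bin 1; 3 remain.
Put 5 in bin 2; 7 remain.
Put 2 in bin 2; 5 remain.
Put 4 in bin 2; 1 remain.
Put 4 in bin 3; 8 remain.
Put 1 in bin 3; 7 remain.
Put 1 in bin 3; 6 remain.
Put 3 in bin 3; 3 remain.
Put 5 in bin 4; 7 remain.
Put 5 in bin 4; 2 remain.
Put 9 in bin 5; 3 remain.
Put 5 in bin 6; 7 remain.
Final bins: [9] [5,2,4] [4,1,1,3] [5,5] [9] [5].

6 bins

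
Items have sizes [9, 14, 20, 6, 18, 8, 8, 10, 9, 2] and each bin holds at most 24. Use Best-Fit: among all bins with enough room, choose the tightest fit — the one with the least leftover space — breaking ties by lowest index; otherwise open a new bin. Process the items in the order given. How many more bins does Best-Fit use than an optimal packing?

Best-Fit: [9,14] [20,2] [6,18] [8,8] [10,9] → 5 bins.
Total size 104; any packing needs at least ⌈104/24⌉ = 5 bins.
So 5 is already optimal.

0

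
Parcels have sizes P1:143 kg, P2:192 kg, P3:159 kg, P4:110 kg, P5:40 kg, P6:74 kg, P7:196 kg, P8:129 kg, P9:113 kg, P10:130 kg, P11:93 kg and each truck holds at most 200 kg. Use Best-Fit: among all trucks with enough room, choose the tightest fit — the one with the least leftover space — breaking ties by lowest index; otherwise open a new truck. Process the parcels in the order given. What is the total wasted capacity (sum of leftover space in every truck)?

Put P1 (143 kg) in truck 1; 57 kg remain.
Put P2 (192 kg) in truck 2; 8 kg remain.
Put P3 (159 kg) in truck 3; 41 kg remain.
Put P4 (110 kg) in truck 4; 90 kg remain.
Put P5 (40 kg) in truck 3; 1 kg remain.
Put P6 (74 kg) in truck 4; 16 kg remain.
Put P7 (196 kg) in truck 5; 4 kg remain.
Put P8 (129 kg) in truck 6; 71 kg remain.
Put P9 (113 kg) in truck 7; 87 kg remain.
Put P10 (130 kg) in truck 8; 70 kg remain.
Put P11 (93 kg) in truck 9; 107 kg remain.
9 trucks × 200 kg = 1800 kg; used 1379 kg; unused 421 kg.

421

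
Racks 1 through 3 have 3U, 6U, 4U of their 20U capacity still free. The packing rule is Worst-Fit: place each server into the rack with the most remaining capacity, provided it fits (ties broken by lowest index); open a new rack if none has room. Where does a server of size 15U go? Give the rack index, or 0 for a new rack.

No rack has ≥ 15U free, so a new rack is opened.

0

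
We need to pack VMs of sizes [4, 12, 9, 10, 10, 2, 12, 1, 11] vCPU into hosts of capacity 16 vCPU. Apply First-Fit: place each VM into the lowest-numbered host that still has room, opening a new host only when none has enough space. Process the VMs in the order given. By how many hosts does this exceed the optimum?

0

First-Fit: [4,12] [9,2,1] [10] [10] [12] [11] → 6 hosts.
6 VMs exceed 8 vCPU (half the capacity), and no two of those can share a host, so at least 6 hosts are needed.
So 6 is already optimal.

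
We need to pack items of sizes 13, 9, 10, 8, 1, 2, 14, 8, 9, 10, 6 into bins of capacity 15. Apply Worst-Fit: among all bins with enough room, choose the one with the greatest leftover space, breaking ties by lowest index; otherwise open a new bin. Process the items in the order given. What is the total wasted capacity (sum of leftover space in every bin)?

30

13 → bin 1 (remaining 2)
9 → bin 2 (remaining 6)
10 → bin 3 (remaining 5)
8 → bin 4 (remaining 7)
1 → bin 4 (remaining 6)
2 → bin 2 (remaining 4)
14 → bin 5 (remaining 1)
8 → bin 6 (remaining 7)
9 → bin 7 (remaining 6)
10 → bin 8 (remaining 5)
6 → bin 6 (remaining 1)
8 bins × 15 = 120; used 90; unused 30.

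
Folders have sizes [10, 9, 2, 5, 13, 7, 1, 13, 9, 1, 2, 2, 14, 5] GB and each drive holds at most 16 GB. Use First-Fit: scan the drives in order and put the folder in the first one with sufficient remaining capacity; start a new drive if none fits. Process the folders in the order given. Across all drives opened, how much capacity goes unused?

19

10 GB → drive 1 (remaining 6 GB)
9 GB → drive 2 (remaining 7 GB)
2 GB → drive 1 (remaining 4 GB)
5 GB → drive 2 (remaining 2 GB)
13 GB → drive 3 (remaining 3 GB)
7 GB → drive 4 (remaining 9 GB)
1 GB → drive 1 (remaining 3 GB)
13 GB → drive 5 (remaining 3 GB)
9 GB → drive 4 (remaining 0 GB)
1 GB → drive 1 (remaining 2 GB)
2 GB → drive 1 (remaining 0 GB)
2 GB → drive 2 (remaining 0 GB)
14 GB → drive 6 (remaining 2 GB)
5 GB → drive 7 (remaining 11 GB)
7 drives × 16 GB = 112 GB; used 93 GB; unused 19 GB.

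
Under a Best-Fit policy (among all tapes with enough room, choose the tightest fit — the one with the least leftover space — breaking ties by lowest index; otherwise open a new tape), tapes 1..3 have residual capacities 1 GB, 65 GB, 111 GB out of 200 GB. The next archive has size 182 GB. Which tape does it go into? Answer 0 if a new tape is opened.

No tape has ≥ 182 GB free, so a new tape is opened.

0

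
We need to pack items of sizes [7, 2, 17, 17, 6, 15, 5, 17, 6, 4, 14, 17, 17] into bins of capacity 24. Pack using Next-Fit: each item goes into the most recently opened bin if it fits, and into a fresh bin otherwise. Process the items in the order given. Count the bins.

bin 1: place 7, 17 left
bin 1: place 2, 15 left
bin 2: place 17, 7 left
bin 3: place 17, 7 left
bin 3: place 6, 1 left
bin 4: place 15, 9 left
bin 4: place 5, 4 left
bin 5: place 17, 7 left
bin 5: place 6, 1 left
bin 6: place 4, 20 left
bin 6: place 14, 6 left
bin 7: place 17, 7 left
bin 8: place 17, 7 left
Final bins: [7,2] [17] [17,6] [15,5] [17,6] [4,14] [17] [17].

8 bins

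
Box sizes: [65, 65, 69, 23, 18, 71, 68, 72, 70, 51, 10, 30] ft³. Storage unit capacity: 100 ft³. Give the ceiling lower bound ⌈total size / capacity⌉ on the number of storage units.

Total size = 65 + 65 + 69 + 23 + 18 + 71 + 68 + 72 + 70 + 51 + 10 + 30 = 612 ft³.
⌈612 / 100⌉ = 7.

7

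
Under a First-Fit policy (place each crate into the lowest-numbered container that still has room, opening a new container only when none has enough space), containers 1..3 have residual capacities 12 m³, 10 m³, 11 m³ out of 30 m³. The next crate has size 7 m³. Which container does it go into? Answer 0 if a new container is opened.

1

Containers with room: container 1 (12 m³), container 2 (10 m³), container 3 (11 m³).
The first with room is container 1.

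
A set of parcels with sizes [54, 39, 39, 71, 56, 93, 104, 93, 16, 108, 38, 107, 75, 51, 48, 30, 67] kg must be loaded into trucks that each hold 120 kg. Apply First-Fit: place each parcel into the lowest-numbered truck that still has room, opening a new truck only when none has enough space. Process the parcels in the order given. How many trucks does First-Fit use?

11 trucks

truck 1: place 54 kg, 66 kg left
truck 1: place 39 kg, 27 kg left
truck 2: place 39 kg, 81 kg left
truck 2: place 71 kg, 10 kg left
truck 3: place 56 kg, 64 kg left
truck 4: place 93 kg, 27 kg left
truck 5: place 104 kg, 16 kg left
truck 6: place 93 kg, 27 kg left
truck 1: place 16 kg, 11 kg left
truck 7: place 108 kg, 12 kg left
truck 3: place 38 kg, 26 kg left
truck 8: place 107 kg, 13 kg left
truck 9: place 75 kg, 45 kg left
truck 10: place 51 kg, 69 kg left
truck 10: place 48 kg, 21 kg left
truck 9: place 30 kg, 15 kg left
truck 11: place 67 kg, 53 kg left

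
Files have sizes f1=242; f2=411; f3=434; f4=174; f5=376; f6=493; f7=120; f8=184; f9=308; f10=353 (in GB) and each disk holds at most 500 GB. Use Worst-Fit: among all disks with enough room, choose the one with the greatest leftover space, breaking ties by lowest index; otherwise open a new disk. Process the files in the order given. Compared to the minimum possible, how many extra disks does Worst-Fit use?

0

Worst-Fit: [242,174] [411] [434] [376,120] [493] [184,308] [353] → 7 disks.
Total size 3095 GB; any packing needs at least ⌈3095/500⌉ = 7 disks.
So 7 is already optimal.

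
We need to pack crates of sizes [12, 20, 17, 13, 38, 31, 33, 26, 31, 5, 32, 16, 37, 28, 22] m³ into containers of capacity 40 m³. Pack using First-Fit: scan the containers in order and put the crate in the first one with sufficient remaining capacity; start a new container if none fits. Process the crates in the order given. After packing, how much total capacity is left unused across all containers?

79

12 m³ → container 1 (remaining 28 m³)
20 m³ → container 1 (remaining 8 m³)
17 m³ → container 2 (remaining 23 m³)
13 m³ → container 2 (remaining 10 m³)
38 m³ → container 3 (remaining 2 m³)
31 m³ → container 4 (remaining 9 m³)
33 m³ → container 5 (remaining 7 m³)
26 m³ → container 6 (remaining 14 m³)
31 m³ → container 7 (remaining 9 m³)
5 m³ → container 1 (remaining 3 m³)
32 m³ → container 8 (remaining 8 m³)
16 m³ → container 9 (remaining 24 m³)
37 m³ → container 10 (remaining 3 m³)
28 m³ → container 11 (remaining 12 m³)
22 m³ → container 9 (remaining 2 m³)
11 containers × 40 m³ = 440 m³; used 361 m³; unused 79 m³.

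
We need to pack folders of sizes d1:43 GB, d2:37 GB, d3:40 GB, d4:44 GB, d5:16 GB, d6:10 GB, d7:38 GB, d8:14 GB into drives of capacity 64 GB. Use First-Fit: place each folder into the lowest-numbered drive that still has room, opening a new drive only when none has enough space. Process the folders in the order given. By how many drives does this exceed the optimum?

First-Fit: [43,16] [37,10,14] [40] [44] [38] → 5 drives.
5 folders exceed 32 GB (half the capacity), and no two of those can share a drive, so at least 5 drives are needed.
So 5 is already optimal.

0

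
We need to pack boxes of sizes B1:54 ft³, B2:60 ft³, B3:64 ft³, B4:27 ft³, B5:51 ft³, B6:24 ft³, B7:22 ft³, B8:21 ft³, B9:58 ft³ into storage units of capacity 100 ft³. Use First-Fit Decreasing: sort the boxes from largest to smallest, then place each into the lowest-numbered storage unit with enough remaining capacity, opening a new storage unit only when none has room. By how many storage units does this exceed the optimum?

First-Fit Decreasing: [64,27] [60,24] [58,22] [54,21] [51] → 5 storage units.
5 boxes exceed 50 ft³ (half the capacity), and no two of those can share a storage unit, so at least 5 storage units are needed.
So 5 is already optimal.

0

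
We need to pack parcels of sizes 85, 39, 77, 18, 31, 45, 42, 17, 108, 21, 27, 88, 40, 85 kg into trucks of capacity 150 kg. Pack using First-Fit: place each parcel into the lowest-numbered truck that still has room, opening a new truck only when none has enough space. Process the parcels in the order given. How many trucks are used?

85 kg → truck 1 (remaining 65 kg)
39 kg → truck 1 (remaining 26 kg)
77 kg → truck 2 (remaining 73 kg)
18 kg → truck 1 (remaining 8 kg)
31 kg → truck 2 (remaining 42 kg)
45 kg → truck 3 (remaining 105 kg)
42 kg → truck 2 (remaining 0 kg)
17 kg → truck 3 (remaining 88 kg)
108 kg → truck 4 (remaining 42 kg)
21 kg → truck 3 (remaining 67 kg)
27 kg → truck 3 (remaining 40 kg)
88 kg → truck 5 (remaining 62 kg)
40 kg → truck 3 (remaining 0 kg)
85 kg → truck 6 (remaining 65 kg)

6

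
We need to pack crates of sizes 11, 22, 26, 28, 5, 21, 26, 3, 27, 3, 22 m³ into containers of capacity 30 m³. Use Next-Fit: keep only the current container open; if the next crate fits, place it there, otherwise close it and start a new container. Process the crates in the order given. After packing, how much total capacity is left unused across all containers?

46

container 1: place 11 m³, 19 m³ left
container 2: place 22 m³, 8 m³ left
container 3: place 26 m³, 4 m³ left
container 4: place 28 m³, 2 m³ left
container 5: place 5 m³, 25 m³ left
container 5: place 21 m³, 4 m³ left
container 6: place 26 m³, 4 m³ left
container 6: place 3 m³, 1 m³ left
container 7: place 27 m³, 3 m³ left
container 7: place 3 m³, 0 m³ left
container 8: place 22 m³, 8 m³ left
8 containers × 30 m³ = 240 m³; used 194 m³; unused 46 m³.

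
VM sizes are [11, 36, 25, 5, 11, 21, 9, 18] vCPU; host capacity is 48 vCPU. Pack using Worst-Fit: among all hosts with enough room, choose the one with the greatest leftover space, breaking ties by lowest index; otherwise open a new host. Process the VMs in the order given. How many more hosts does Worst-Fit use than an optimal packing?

Worst-Fit: [11,36] [25,5,11] [21,9,18] → 3 hosts.
Total size 136 vCPU; any packing needs at least ⌈136/48⌉ = 3 hosts.
So 3 is already optimal.

0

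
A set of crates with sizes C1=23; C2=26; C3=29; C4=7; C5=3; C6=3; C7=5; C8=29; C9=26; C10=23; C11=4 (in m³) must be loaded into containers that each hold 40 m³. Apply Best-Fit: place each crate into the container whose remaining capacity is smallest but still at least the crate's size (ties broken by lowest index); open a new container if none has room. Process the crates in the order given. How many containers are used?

container 1: place C1 (23 m³), 17 m³ left
container 2: place C2 (26 m³), 14 m³ left
container 3: place C3 (29 m³), 11 m³ left
container 3: place C4 (7 m³), 4 m³ left
container 3: place C5 (3 m³), 1 m³ left
container 2: place C6 (3 m³), 11 m³ left
container 2: place C7 (5 m³), 6 m³ left
container 4: place C8 (29 m³), 11 m³ left
container 5: place C9 (26 m³), 14 m³ left
container 6: place C10 (23 m³), 17 m³ left
container 2: place C11 (4 m³), 2 m³ left

6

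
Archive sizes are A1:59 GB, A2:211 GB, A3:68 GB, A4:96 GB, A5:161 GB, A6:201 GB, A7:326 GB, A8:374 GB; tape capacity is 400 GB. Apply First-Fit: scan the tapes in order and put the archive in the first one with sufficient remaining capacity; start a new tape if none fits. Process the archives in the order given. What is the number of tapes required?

A1 (59 GB) → tape 1 (remaining 341 GB)
A2 (211 GB) → tape 1 (remaining 130 GB)
A3 (68 GB) → tape 1 (remaining 62 GB)
A4 (96 GB) → tape 2 (remaining 304 GB)
A5 (161 GB) → tape 2 (remaining 143 GB)
A6 (201 GB) → tape 3 (remaining 199 GB)
A7 (326 GB) → tape 4 (remaining 74 GB)
A8 (374 GB) → tape 5 (remaining 26 GB)
Final tapes: [59,211,68] [96,161] [201] [326] [374].

5 tapes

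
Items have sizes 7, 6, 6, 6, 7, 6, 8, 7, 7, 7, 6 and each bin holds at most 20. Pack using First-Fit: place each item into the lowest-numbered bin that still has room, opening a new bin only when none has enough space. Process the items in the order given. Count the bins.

bin 1: place 7, 13 left
bin 1: place 6, 7 left
bin 1: place 6, 1 left
bin 2: place 6, 14 left
bin 2: place 7, 7 left
bin 2: place 6, 1 left
bin 3: place 8, 12 left
bin 3: place 7, 5 left
bin 4: place 7, 13 left
bin 4: place 7, 6 left
bin 4: place 6, 0 left
Final bins: [7,6,6] [6,7,6] [8,7] [7,7,6].

4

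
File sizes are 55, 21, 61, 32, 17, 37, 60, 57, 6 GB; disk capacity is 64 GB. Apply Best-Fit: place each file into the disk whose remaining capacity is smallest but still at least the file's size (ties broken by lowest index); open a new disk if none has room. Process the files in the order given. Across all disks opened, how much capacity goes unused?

38

disk 1: place 55 GB, 9 GB left
disk 2: place 21 GB, 43 GB left
disk 3: place 61 GB, 3 GB left
disk 2: place 32 GB, 11 GB left
disk 4: place 17 GB, 47 GB left
disk 4: place 37 GB, 10 GB left
disk 5: place 60 GB, 4 GB left
disk 6: place 57 GB, 7 GB left
disk 6: place 6 GB, 1 GB left
6 disks × 64 GB = 384 GB; used 346 GB; unused 38 GB.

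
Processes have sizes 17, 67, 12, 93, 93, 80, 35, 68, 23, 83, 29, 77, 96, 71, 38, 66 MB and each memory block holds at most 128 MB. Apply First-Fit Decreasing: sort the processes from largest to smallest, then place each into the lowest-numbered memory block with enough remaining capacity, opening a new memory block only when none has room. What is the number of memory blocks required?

Sorted descending: 96, 93, 93, 83, 80, 77, 71, 68, 67, 66, 38, 35, 29, 23, 17, 12.
memory block 1: place 96 MB, 32 MB left
memory block 2: place 93 MB, 35 MB left
memory block 3: place 93 MB, 35 MB left
memory block 4: place 83 MB, 45 MB left
memory block 5: place 80 MB, 48 MB left
memory block 6: place 77 MB, 51 MB left
memory block 7: place 71 MB, 57 MB left
memory block 8: place 68 MB, 60 MB left
memory block 9: place 67 MB, 61 MB left
memory block 10: place 66 MB, 62 MB left
memory block 4: place 38 MB, 7 MB left
memory block 2: place 35 MB, 0 MB left
memory block 1: place 29 MB, 3 MB left
memory block 3: place 23 MB, 12 MB left
memory block 5: place 17 MB, 31 MB left
memory block 3: place 12 MB, 0 MB left
Final memory blocks: [96,29] [93,35] [93,23,12] [83,38] [80,17] [77] [71] [68] [67] [66].

10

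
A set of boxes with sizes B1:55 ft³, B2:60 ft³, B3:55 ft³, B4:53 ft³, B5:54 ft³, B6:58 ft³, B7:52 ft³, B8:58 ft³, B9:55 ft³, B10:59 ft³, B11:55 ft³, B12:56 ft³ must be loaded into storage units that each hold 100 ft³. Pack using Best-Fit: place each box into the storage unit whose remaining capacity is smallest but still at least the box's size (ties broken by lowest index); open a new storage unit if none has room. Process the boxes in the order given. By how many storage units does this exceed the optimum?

0

Best-Fit: [55] [60] [55] [53] [54] [58] [52] [58] [55] [59] [55] [56] → 12 storage units.
12 boxes exceed 50 ft³ (half the capacity), and no two of those can share a storage unit, so at least 12 storage units are needed.
So 12 is already optimal.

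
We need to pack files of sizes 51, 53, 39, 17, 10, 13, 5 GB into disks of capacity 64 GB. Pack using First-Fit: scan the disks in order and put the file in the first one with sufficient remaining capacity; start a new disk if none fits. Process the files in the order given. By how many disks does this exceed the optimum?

1

First-Fit: [51,10] [53,5] [39,17] [13] → 4 disks.
Total size 188 GB; any packing needs at least ⌈188/64⌉ = 3 disks.
An optimal packing achieves that bound: [53,10] [51,13] [39,17,5] → 3 disks.
Excess: 4 − 3 = 1.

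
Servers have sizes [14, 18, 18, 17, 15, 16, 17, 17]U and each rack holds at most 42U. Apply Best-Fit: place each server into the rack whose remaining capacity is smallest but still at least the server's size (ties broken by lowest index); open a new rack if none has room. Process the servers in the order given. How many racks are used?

4 racks

Put 14U in rack 1; 28U remain.
Put 18U in rack 1; 10U remain.
Put 18U in rack 2; 24U remain.
Put 17U in rack 2; 7U remain.
Put 15U in rack 3; 27U remain.
Put 16U in rack 3; 11U remain.
Put 17U in rack 4; 25U remain.
Put 17U in rack 4; 8U remain.
Final racks: [14,18] [18,17] [15,16] [17,17].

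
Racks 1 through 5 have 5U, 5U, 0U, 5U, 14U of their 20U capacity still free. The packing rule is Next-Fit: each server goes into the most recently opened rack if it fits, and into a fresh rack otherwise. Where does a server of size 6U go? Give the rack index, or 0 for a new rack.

Next-Fit only looks at rack 5, which has 14U free.
6U fits there.

5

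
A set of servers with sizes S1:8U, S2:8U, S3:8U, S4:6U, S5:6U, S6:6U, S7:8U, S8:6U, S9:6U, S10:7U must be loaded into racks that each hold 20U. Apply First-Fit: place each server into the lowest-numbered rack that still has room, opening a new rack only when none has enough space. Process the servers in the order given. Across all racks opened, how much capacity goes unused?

11

rack 1: place S1 (8U), 12U left
rack 1: place S2 (8U), 4U left
rack 2: place S3 (8U), 12U left
rack 2: place S4 (6U), 6U left
rack 2: place S5 (6U), 0U left
rack 3: place S6 (6U), 14U left
rack 3: place S7 (8U), 6U left
rack 3: place S8 (6U), 0U left
rack 4: place S9 (6U), 14U left
rack 4: place S10 (7U), 7U left
4 racks × 20U = 80U; used 69U; unused 11U.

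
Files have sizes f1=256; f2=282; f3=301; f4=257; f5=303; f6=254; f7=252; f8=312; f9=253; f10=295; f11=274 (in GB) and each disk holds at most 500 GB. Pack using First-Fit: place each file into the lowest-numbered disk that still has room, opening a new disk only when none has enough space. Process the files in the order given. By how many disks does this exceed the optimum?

First-Fit: [256] [282] [301] [257] [303] [254] [252] [312] [253] [295] [274] → 11 disks.
11 files exceed 250 GB (half the capacity), and no two of those can share a disk, so at least 11 disks are needed.
So 11 is already optimal.

0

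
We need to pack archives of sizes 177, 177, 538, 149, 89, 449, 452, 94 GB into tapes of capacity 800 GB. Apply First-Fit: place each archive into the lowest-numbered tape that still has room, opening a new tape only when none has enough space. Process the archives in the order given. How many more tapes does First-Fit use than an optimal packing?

First-Fit: [177,177,149,89,94] [538] [449] [452] → 4 tapes.
Total size 2125 GB; any packing needs at least ⌈2125/800⌉ = 3 tapes.
An optimal packing achieves that bound: [538,177] [452,177,149] [449,94,89] → 3 tapes.
Excess: 4 − 3 = 1.

1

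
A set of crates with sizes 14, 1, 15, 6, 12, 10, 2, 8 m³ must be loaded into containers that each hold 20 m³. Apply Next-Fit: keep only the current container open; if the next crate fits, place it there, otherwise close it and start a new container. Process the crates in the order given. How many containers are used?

container 1: place 14 m³, 6 m³ left
container 1: place 1 m³, 5 m³ left
container 2: place 15 m³, 5 m³ left
container 3: place 6 m³, 14 m³ left
container 3: place 12 m³, 2 m³ left
container 4: place 10 m³, 10 m³ left
container 4: place 2 m³, 8 m³ left
container 4: place 8 m³, 0 m³ left
Final containers: [14,1] [15] [6,12] [10,2,8].

4 containers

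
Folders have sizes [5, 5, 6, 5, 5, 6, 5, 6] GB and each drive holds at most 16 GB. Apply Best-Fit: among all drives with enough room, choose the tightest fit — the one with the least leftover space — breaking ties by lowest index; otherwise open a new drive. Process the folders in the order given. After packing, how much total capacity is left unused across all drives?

5

Put 5 GB in drive 1; 11 GB remain.
Put 5 GB in drive 1; 6 GB remain.
Put 6 GB in drive 1; 0 GB remain.
Put 5 GB in drive 2; 11 GB remain.
Put 5 GB in drive 2; 6 GB remain.
Put 6 GB in drive 2; 0 GB remain.
Put 5 GB in drive 3; 11 GB remain.
Put 6 GB in drive 3; 5 GB remain.
3 drives × 16 GB = 48 GB; used 43 GB; unused 5 GB.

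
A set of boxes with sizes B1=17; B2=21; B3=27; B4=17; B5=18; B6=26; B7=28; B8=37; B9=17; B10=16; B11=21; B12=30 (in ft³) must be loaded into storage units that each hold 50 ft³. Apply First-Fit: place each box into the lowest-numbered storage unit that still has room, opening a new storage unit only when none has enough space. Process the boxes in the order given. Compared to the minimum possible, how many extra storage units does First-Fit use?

First-Fit: [17,21] [27,17] [18,26] [28,17] [37] [16,21] [30] → 7 storage units.
Total size 275 ft³; any packing needs at least ⌈275/50⌉ = 6 storage units.
An optimal packing achieves that bound: [37] [30,18] [28,21] [27,21] [26,17] [17,17,16] → 6 storage units.
Excess: 7 − 6 = 1.

1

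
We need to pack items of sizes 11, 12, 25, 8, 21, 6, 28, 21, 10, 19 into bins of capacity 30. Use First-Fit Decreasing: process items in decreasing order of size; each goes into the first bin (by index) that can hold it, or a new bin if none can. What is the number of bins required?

6

Sorted descending: 28, 25, 21, 21, 19, 12, 11, 10, 8, 6.
28 → bin 1 (remaining 2)
25 → bin 2 (remaining 5)
21 → bin 3 (remaining 9)
21 → bin 4 (remaining 9)
19 → bin 5 (remaining 11)
12 → bin 6 (remaining 18)
11 → bin 5 (remaining 0)
10 → bin 6 (remaining 8)
8 → bin 3 (remaining 1)
6 → bin 4 (remaining 3)
Final bins: [28] [25] [21,8] [21,6] [19,11] [12,10].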